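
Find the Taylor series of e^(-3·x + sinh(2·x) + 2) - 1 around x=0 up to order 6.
289·x^6·e^(2)/720 + 37·x^5·e^(2)/40 - 31·x^4·e^(2)/24 + 7·x^3·e^(2)/6 + x^2·e^(2)/2 - x·e^(2) - 1 + e^(2)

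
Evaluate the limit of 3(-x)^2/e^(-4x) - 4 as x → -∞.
The quotient is an ∞/∞ indeterminate form as x → -∞.
Compare growth rates of the dominant terms (exponentials ≫ polynomials ≫ logarithms), or apply L'Hôpital's rule; the quotient → 0.
Adding the constant: 0 - 4 = -4. Limit = -4.

Final answer: -4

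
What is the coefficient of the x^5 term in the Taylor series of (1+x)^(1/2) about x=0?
Expand to order 5: (1+x)^(1/2) = 7·x^5/256 - 5·x^4/128 + x^3/16 - x^2/8 + x/2 + 1 + O(x^6).
The coefficient of x^5 is 7/256.

Final answer: 7/256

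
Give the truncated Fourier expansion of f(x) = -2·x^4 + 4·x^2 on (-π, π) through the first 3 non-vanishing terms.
(-112 + 16·π^2)·cos(x) + (10 - 4·π^2)·cos(2·x) - 2·π^4/5 + 4·π^2/3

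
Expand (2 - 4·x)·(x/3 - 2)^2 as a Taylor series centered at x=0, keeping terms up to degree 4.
-4·x^3/9 + 50·x^2/9 - 56·x/3 + 8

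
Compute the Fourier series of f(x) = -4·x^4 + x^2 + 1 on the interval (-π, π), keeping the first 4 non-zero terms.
(-196 + 32·π^2)·cos(x) + (13 - 8·π^2)·cos(2·x) + (-76/27 + 32·π^2/9)·cos(3·x) - 4·π^4/5 + 1 + π^2/3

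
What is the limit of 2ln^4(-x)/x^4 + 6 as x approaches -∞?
The quotient is an ∞/∞ indeterminate form as x → -∞.
Compare growth rates of the dominant terms (exponentials ≫ polynomials ≫ logarithms), or apply L'Hôpital's rule; the quotient → 0.
Adding the constant: 0 + 6 = 6. Limit = 6.

Final answer: 6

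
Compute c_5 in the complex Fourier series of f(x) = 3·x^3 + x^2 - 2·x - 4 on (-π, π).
Compute the real Fourier coefficients first: a_5 = -4/25, b_5 = -136/125 + 6·π^2/5.
Then c_5 = (a_5 − i·b_5)/2 = -2/25 - 3·i·π^2/5 + 68·i/125.

Final answer: -2/25 - 3·i·π^2/5 + 68·i/125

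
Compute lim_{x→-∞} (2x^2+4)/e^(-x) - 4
The quotient is an ∞/∞ indeterminate form as x → -∞.
Compare growth rates of the dominant terms (exponentials ≫ polynomials ≫ logarithms), or apply L'Hôpital's rule; the quotient → 0.
Adding the constant: 0 - 4 = -4. Limit = -4.

Final answer: -4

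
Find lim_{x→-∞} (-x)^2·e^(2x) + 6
The product is a 0·∞ indeterminate form at x → -∞.
Rewrite the product as (-x)^2 / e^(-2x) (an ∞/∞ form) and apply L'Hôpital, or use the standard hierarchy e^(2|x|) ≫ |(-x)^2| as x → -∞.
The indeterminate product → 0, so the limit = 6.

Final answer: 6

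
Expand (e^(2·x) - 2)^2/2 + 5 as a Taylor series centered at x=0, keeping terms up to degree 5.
56·x^5/15 + 4·x^4 + 8·x^3/3 - 2·x + 11/2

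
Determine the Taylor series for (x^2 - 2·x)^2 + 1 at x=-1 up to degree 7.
10 - 24·(x + 1) + 22·(x + 1)^2 - 8·(x + 1)^3 + (x + 1)^4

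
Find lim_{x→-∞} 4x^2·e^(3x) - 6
The product is a 0·∞ indeterminate form at x → -∞.
Rewrite the product as 4x^2 / e^(-3x) (an ∞/∞ form) and apply L'Hôpital, or use the standard hierarchy e^(3|x|) ≫ |x^2| as x → -∞.
The indeterminate product → 0, so the limit = -6.

Final answer: -6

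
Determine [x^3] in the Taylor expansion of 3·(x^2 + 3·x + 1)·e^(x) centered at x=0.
Expand to order 3: 3·(x^2 + 3·x + 1)·e^(x) = 8·x^3 + 27·x^2/2 + 12·x + 3 + O(x^4).
The coefficient of x^3 is 8.

Final answer: 8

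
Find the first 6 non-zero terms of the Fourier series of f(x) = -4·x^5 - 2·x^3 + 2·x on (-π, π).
(-932 - 8·π^4 + 156·π^2)·sin(x) + (-18·π^2 + 25 + 4·π^4)·sin(2·x) + (-8·π^4/3 - 140/81 + 124·π^2/27)·sin(3·x) + (-3·π^2/2 - 7/16 + 2·π^4)·sin(4·x) + (-8·π^4/5 + 428/625 + 12·π^2/25)·sin(5·x) + (-2·π^2/27 - 53/81 + 4·π^4/3)·sin(6·x)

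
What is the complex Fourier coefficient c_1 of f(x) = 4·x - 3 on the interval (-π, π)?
Compute the real Fourier coefficients first: a_1 = 0, b_1 = 8.
Then c_1 = (a_1 − i·b_1)/2 = -4·i.

Final answer: -4·i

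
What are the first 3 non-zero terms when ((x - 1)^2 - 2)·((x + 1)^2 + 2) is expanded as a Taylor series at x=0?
-2·x^2 - 8·x - 3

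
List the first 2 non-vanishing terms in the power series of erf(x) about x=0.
-2·x^3/(3·√(π)) + 2·x/√(π)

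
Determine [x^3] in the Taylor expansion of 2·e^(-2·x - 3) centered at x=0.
Expand to order 3: 2·e^(-2·x - 3) = -8·x^3·e^(-3)/3 + 4·x^2·e^(-3) - 4·x·e^(-3) + 2·e^(-3) + O(x^4).
The coefficient of x^3 is -8·e^(-3)/3.

Final answer: -8·e^(-3)/3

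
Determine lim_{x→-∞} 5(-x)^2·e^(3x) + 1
The product is a 0·∞ indeterminate form at x → -∞.
Rewrite the product as 5(-x)^2 / e^(-3x) (an ∞/∞ form) and apply L'Hôpital, or use the standard hierarchy e^(3|x|) ≫ |(-x)^2| as x → -∞.
The indeterminate product → 0, so the limit = 1.

Final answer: 1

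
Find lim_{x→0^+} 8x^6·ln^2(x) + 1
The product is a 0·∞ indeterminate form at x → 0⁺.
Rewrite the product as 8·ln^2(x) / x^(-6) and apply L'Hôpital, or use the standard hierarchy x^(-6) ≫ |ln x|^2 as x → 0⁺.
The indeterminate product → 0, so the limit = 1.

Final answer: 1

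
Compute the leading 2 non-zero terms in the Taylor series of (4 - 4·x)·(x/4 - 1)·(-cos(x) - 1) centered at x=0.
8 - 10·x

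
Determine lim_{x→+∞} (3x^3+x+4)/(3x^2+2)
This is an ∞/∞ indeterminate form as x → +∞.
Divide numerator and denominator by x^3 and let the lower-order terms vanish; the numerator's degree 3 exceeds the denominator's degree 2, so the quotient diverges.
Limit = ∞.

Final answer: ∞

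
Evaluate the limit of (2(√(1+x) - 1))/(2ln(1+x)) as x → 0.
Both numerator and denominator → 0 as x → 0; this is a 0/0 indeterminate form.
Expand each to leading order near x = 0: numerator ~ x, denominator ~ 2·x.
The limit of the ratio is 1/2.

Final answer: 1/2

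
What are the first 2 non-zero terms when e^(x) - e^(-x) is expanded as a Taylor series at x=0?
x^3/3 + 2·x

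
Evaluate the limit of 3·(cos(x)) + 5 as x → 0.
Direct substitution at x = 0 gives 8.

Final answer: 8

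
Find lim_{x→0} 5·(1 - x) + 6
Direct substitution at x = 0 gives 11.

Final answer: 11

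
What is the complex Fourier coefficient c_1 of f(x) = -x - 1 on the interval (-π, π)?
Compute the real Fourier coefficients first: a_1 = 0, b_1 = -2.
Then c_1 = (a_1 − i·b_1)/2 = i.

Final answer: i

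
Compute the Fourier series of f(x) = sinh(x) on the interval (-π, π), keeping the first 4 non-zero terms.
sin(x)·sinh(π)/π - 4·sin(2·x)·sinh(π)/(5·π) + 3·sin(3·x)·sinh(π)/(5·π) - 8·sin(4·x)·sinh(π)/(17·π)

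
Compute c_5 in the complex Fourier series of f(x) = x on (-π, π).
Compute the real Fourier coefficients first: a_5 = 0, b_5 = 2/5.
Then c_5 = (a_5 − i·b_5)/2 = -i/5.

Final answer: -i/5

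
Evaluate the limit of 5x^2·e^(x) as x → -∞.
This is a 0·∞ indeterminate form at x → -∞.
Rewrite the product as 5x^2 / e^(-x) (an ∞/∞ form) and apply L'Hôpital, or use the standard hierarchy e^(|x|) ≫ |x^2| as x → -∞.
The indeterminate product → 0, so the limit = 0.

Final answer: 0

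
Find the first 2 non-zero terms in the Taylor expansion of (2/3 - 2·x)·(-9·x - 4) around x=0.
2·x - 8/3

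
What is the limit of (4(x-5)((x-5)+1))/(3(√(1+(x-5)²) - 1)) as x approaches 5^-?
Both numerator and denominator → 0 as x → 5^-; this is a 0/0 indeterminate form.
Expand each to leading order near x = 5: numerator ~ 4·(x - 5), denominator ~ 3·(x - 5)^2/2.
The limit of the ratio is -∞.

Final answer: -∞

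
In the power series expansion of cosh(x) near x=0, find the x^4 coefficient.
Expand to order 4: cosh(x) = x^4/24 + x^2/2 + 1 + O(x^5).
The coefficient of x^4 is 1/24.

Final answer: 1/24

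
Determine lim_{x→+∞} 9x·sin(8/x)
As x → +∞: let u = 8/x → 0⁺; then 9·x·sin(8/x) = 9·8·sin(u)/u → 9·8·1 = 72.
Limit = 72.

Final answer: 72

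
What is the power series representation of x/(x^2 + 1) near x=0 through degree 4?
-x^3 + x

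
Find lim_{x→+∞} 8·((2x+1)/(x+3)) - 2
Evaluate the dominant behaviour as x → +∞; each term tends to a finite value or vanishes.
Limit = 14.

Final answer: 14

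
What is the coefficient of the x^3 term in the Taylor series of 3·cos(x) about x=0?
Expand to order 3: 3·cos(x) = 3 - 3·x^2/2 + O(x^4).
The coefficient of x^3 is 0.

Final answer: 0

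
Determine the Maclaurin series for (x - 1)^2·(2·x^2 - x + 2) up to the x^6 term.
2·x^4 - 5·x^3 + 6·x^2 - 5·x + 2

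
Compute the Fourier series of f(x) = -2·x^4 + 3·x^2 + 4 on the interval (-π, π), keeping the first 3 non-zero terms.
(-108 + 16·π^2)·cos(x) + (9 - 4·π^2)·cos(2·x) - 2·π^4/5 + 4 + π^2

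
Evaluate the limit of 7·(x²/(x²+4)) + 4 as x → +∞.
Evaluate the dominant behaviour as x → +∞; each term tends to a finite value or vanishes.
Limit = 11.

Final answer: 11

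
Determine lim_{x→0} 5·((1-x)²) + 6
Direct substitution at x = 0 gives 11.

Final answer: 11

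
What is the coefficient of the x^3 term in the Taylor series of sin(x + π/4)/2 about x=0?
Expand to order 3: sin(x + π/4)/2 = -√(2)·x^3/24 - √(2)·x^2/8 + √(2)·x/4 + √(2)/4 + O(x^4).
The coefficient of x^3 is -√(2)/24.

Final answer: -√(2)/24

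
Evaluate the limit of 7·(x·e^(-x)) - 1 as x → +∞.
Evaluate the dominant behaviour as x → +∞; each term tends to a finite value or vanishes.
Limit = -1.

Final answer: -1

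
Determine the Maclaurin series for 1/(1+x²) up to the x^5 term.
x^4 - x^2 + 1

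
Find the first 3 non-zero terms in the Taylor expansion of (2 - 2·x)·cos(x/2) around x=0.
-x^2/4 - 2·x + 2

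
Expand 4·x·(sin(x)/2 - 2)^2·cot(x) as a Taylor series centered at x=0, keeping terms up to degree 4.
-46·x^4/45 + 4·x^3 - 13·x^2/3 - 8·x + 16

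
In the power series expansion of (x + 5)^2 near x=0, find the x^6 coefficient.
Expand to order 6: (x + 5)^2 = x^2 + 10·x + 25 + O(x^7).
The coefficient of x^6 is 0.

Final answer: 0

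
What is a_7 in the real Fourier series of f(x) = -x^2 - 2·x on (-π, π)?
a_7 = (1/π) ∫_{-π}^{π} f(x)·cos(7x) dx.
Evaluate the integral (use parity and integration by parts as needed): a_7 = 4/49.

Final answer: 4/49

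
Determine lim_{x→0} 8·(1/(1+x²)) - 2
Direct substitution at x = 0 gives 6.

Final answer: 6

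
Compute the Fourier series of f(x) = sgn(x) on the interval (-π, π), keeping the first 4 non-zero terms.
4·sin(x)/π + 4·sin(3·x)/(3·π) + 4·sin(5·x)/(5·π) + 4·sin(7·x)/(7·π)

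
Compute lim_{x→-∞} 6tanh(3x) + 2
Evaluate the dominant behaviour as x → -∞; each term tends to a finite value or vanishes.
Limit = -4.

Final answer: -4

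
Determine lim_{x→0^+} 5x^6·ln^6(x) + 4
The product is a 0·∞ indeterminate form at x → 0⁺.
Rewrite the product as 5·ln^6(x) / x^(-6) and apply L'Hôpital, or use the standard hierarchy x^(-6) ≫ |ln x|^6 as x → 0⁺.
The indeterminate product → 0, so the limit = 4.

Final answer: 4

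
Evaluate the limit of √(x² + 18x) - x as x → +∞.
This is an ∞ − ∞ indeterminate form.
Multiply and divide by the conjugate √(x²+18x) + x; the x² terms cancel, leaving (18x)/(√(x²+18x)+x) → 18/2 = 9.
Limit = 9.

Final answer: 9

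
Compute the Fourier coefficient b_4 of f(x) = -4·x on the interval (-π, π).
b_4 = (1/π) ∫_{-π}^{π} f(x)·sin(4x) dx.
Evaluate the integral (use parity and integration by parts as needed): b_4 = 2.

Final answer: 2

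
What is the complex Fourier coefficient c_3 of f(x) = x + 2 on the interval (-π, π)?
Compute the real Fourier coefficients first: a_3 = 0, b_3 = 2/3.
Then c_3 = (a_3 − i·b_3)/2 = -i/3.

Final answer: -i/3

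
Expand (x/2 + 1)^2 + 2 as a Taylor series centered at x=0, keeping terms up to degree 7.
x^2/4 + x + 3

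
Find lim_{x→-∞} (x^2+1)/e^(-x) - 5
The quotient is an ∞/∞ indeterminate form as x → -∞.
Compare growth rates of the dominant terms (exponentials ≫ polynomials ≫ logarithms), or apply L'Hôpital's rule; the quotient → 0.
Adding the constant: 0 - 5 = -5. Limit = -5.

Final answer: -5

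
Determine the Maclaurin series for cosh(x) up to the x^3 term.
x^2/2 + 1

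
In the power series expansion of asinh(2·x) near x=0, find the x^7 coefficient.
Expand to order 7: asinh(2·x) = -40·x^7/7 + 12·x^5/5 - 4·x^3/3 + 2·x + O(x^8).
The coefficient of x^7 is -40/7.

Final answer: -40/7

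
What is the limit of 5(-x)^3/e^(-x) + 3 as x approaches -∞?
The quotient is an ∞/∞ indeterminate form as x → -∞.
Compare growth rates of the dominant terms (exponentials ≫ polynomials ≫ logarithms), or apply L'Hôpital's rule; the quotient → 0.
Adding the constant: 0 + 3 = 3. Limit = 3.

Final answer: 3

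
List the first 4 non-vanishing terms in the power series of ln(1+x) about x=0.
-x^4/4 + x^3/3 - x^2/2 + x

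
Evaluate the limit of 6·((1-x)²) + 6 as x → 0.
Direct substitution at x = 0 gives 12.

Final answer: 12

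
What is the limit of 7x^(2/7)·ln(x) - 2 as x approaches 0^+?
The product is a 0·∞ indeterminate form at x → 0⁺.
Rewrite the product as 7·ln(x) / x^(-2/7) and apply L'Hôpital, or use the standard hierarchy x^(-2/7) ≫ |ln x| as x → 0⁺.
The indeterminate product → 0, so the limit = -2.

Final answer: -2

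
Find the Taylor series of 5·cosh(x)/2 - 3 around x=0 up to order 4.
5·x^4/48 + 5·x^2/4 - 1/2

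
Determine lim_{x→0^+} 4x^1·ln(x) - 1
The product is a 0·∞ indeterminate form at x → 0⁺.
Rewrite the product as 4·ln(x) / x^(-1) and apply L'Hôpital, or use the standard hierarchy x^(-1) ≫ |ln x| as x → 0⁺.
The indeterminate product → 0, so the limit = -1.

Final answer: -1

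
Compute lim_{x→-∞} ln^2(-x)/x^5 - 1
The quotient is an ∞/∞ indeterminate form as x → -∞.
Compare growth rates of the dominant terms (exponentials ≫ polynomials ≫ logarithms), or apply L'Hôpital's rule; the quotient → 0.
Adding the constant: 0 - 1 = -1. Limit = -1.

Final answer: -1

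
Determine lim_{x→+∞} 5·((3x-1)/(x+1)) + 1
Evaluate the dominant behaviour as x → +∞; each term tends to a finite value or vanishes.
Limit = 16.

Final answer: 16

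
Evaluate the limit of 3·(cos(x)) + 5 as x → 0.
Direct substitution at x = 0 gives 8.

Final answer: 8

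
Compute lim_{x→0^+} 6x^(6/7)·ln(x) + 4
The product is a 0·∞ indeterminate form at x → 0⁺.
Rewrite the product as 6·ln(x) / x^(-6/7) and apply L'Hôpital, or use the standard hierarchy x^(-6/7) ≫ |ln x| as x → 0⁺.
The indeterminate product → 0, so the limit = 4.

Final answer: 4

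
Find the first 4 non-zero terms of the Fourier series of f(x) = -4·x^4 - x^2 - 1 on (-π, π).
(-188 + 32·π^2)·cos(x) + (11 - 8·π^2)·cos(2·x) + (-52/27 + 32·π^2/9)·cos(3·x) - 4·π^4/5 - π^2/3 - 1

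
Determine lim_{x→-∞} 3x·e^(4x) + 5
The product is a 0·∞ indeterminate form at x → -∞.
Rewrite the product as 3x / e^(-4x) (an ∞/∞ form) and apply L'Hôpital, or use the standard hierarchy e^(4|x|) ≫ |x| as x → -∞.
The indeterminate product → 0, so the limit = 5.

Final answer: 5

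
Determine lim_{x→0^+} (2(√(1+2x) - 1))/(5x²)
Both numerator and denominator → 0 as x → 0^+; this is a 0/0 indeterminate form.
Expand each to leading order near x = 0: numerator ~ 2·x, denominator ~ 5·x^2.
The limit of the ratio is ∞.

Final answer: ∞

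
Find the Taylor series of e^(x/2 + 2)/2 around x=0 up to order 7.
x^7·e^(2)/1290240 + x^6·e^(2)/92160 + x^5·e^(2)/7680 + x^4·e^(2)/768 + x^3·e^(2)/96 + x^2·e^(2)/16 + x·e^(2)/4 + e^(2)/2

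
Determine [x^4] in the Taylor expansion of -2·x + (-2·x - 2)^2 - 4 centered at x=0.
Expand to order 4: -2·x + (-2·x - 2)^2 - 4 = 4·x^2 + 6·x + O(x^5).
The coefficient of x^4 is 0.

Final answer: 0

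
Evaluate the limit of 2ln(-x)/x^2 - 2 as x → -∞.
The quotient is an ∞/∞ indeterminate form as x → -∞.
Compare growth rates of the dominant terms (exponentials ≫ polynomials ≫ logarithms), or apply L'Hôpital's rule; the quotient → 0.
Adding the constant: 0 - 2 = -2. Limit = -2.

Final answer: -2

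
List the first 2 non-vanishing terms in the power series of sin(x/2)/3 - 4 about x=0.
x/6 - 4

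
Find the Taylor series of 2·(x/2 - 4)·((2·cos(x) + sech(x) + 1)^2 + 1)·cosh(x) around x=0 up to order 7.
173·x^7/720 - 173·x^6/90 - 17·x^5/24 + 17·x^4/3 - 7·x^3/2 + 28·x^2 + 17·x - 136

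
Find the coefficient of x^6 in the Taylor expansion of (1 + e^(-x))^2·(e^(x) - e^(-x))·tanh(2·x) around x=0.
Expand to order 6: (1 + e^(-x))^2·(e^(x) - e^(-x))·tanh(2·x) = 887·x^6/45 + 12·x^5 - 20·x^4/3 - 16·x^3 + 16·x^2 + O(x^7).
The coefficient of x^6 is 887/45.

Final answer: 887/45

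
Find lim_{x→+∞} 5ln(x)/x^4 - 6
The quotient is an ∞/∞ indeterminate form as x → +∞.
The polynomial denominator x^4 dominates the logarithmic numerator (any positive power of x ≫ ln(x) as x → ∞), so the quotient → 0.
Adding the constant: 0 - 6 = -6. Limit = -6.

Final answer: -6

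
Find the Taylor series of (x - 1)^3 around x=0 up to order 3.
x^3 - 3·x^2 + 3·x - 1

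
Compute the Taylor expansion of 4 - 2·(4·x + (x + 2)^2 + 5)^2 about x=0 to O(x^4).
-32·x^3 - 164·x^2 - 288·x - 158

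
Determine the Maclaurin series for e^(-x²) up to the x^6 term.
-x^6/6 + x^4/2 - x^2 + 1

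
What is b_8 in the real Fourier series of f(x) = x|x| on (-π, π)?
b_8 = (1/π) ∫_{-π}^{π} f(x)·sin(8x) dx.
Evaluate the integral (use parity and integration by parts as needed): b_8 = -π/4.

Final answer: -π/4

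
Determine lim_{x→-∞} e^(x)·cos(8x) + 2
Evaluate the dominant behaviour as x → -∞; each term tends to a finite value or vanishes.
Limit = 2.

Final answer: 2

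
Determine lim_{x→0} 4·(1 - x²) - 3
Direct substitution at x = 0 gives 1.

Final answer: 1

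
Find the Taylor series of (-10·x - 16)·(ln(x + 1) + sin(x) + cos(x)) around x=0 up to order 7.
-1517·x^7/2520 + 109·x^6/180 - 5·x^5/4 + 5·x^4/3 + 22·x^3/3 - 4·x^2 - 42·x - 16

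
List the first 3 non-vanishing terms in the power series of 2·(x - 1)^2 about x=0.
2·x^2 - 4·x + 2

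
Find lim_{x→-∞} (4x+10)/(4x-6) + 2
Evaluate the dominant behaviour as x → -∞; each term tends to a finite value or vanishes.
Limit = 3.

Final answer: 3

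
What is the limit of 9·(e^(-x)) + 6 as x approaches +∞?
Evaluate the dominant behaviour as x → +∞; each term tends to a finite value or vanishes.
Limit = 6.

Final answer: 6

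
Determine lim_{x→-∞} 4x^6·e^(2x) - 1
The product is a 0·∞ indeterminate form at x → -∞.
Rewrite the product as 4x^6 / e^(-2x) (an ∞/∞ form) and apply L'Hôpital, or use the standard hierarchy e^(2|x|) ≫ |x^6| as x → -∞.
The indeterminate product → 0, so the limit = -1.

Final answer: -1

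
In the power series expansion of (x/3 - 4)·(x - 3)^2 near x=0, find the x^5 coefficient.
Expand to order 5: (x/3 - 4)·(x - 3)^2 = x^3/3 - 6·x^2 + 27·x - 36 + O(x^6).
The coefficient of x^5 is 0.

Final answer: 0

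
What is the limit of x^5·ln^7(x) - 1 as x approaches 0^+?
The product is a 0·∞ indeterminate form at x → 0⁺.
Rewrite the product as ln^7(x) / x^(-5) and apply L'Hôpital, or use the standard hierarchy x^(-5) ≫ |ln x|^7 as x → 0⁺.
The indeterminate product → 0, so the limit = -1.

Final answer: -1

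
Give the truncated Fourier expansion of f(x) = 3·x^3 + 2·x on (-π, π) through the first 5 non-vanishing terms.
(-32 + 6·π^2)·sin(x) + (5/2 - 3·π^2)·sin(2·x) + 2·π^2·sin(3·x) + (-3·π^2/2 - 7/16)·sin(4·x) + (64/125 + 6·π^2/5)·sin(5·x)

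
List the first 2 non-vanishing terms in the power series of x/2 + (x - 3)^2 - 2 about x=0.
7 - 11·x/2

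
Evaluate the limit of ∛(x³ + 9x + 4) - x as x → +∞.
This is an ∞ − ∞ indeterminate form.
Multiply by (A² + AB + B²)/(A² + AB + B²) where A = ∛(x³+9x + 4), B = x to use A³ − B³ = (A−B)(A²+AB+B²); the x³ terms cancel, leaving (9x + 4)/(A²+AB+B²) with denominator ~ 3x², so the limit is 0.
Limit = 0.

Final answer: 0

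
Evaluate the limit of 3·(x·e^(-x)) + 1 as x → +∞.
Evaluate the dominant behaviour as x → +∞; each term tends to a finite value or vanishes.
Limit = 1.

Final answer: 1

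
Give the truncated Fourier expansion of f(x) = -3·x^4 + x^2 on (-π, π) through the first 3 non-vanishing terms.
(-148 + 24·π^2)·cos(x) + (10 - 6·π^2)·cos(2·x) - 3·π^4/5 + π^2/3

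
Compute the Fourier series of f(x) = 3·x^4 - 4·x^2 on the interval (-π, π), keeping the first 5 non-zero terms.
(160 - 24·π^2)·cos(x) + (-13 + 6·π^2)·cos(2·x) + (32/9 - 8·π^2/3)·cos(3·x) + (-25/16 + 3·π^2/2)·cos(4·x) - 4·π^2/3 + 3·π^4/5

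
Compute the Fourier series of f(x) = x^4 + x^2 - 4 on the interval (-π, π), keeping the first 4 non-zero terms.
(44 - 8·π^2)·cos(x) + (-2 + 2·π^2)·cos(2·x) + (4/27 - 8·π^2/9)·cos(3·x) - 4 + π^2/3 + π^4/5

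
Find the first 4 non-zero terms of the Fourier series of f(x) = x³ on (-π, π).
(-12 + 2·π^2)·sin(x) + (3/2 - π^2)·sin(2·x) + (-4/9 + 2·π^2/3)·sin(3·x) + (3/16 - π^2/2)·sin(4·x)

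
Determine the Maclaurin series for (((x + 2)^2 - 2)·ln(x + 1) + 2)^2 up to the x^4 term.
9·x^4 + 32·x^3/3 + 16·x^2 + 8·x + 4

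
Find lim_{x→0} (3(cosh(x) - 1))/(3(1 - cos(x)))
Both numerator and denominator → 0 as x → 0; this is a 0/0 indeterminate form.
Expand each to leading order near x = 0: numerator ~ 3·x^2/2, denominator ~ 3·x^2/2.
The limit of the ratio is 1.

Final answer: 1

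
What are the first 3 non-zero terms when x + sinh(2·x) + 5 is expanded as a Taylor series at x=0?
4·x^3/3 + 3·x + 5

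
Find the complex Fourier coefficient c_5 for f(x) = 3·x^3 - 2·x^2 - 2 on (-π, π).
Compute the real Fourier coefficients first: a_5 = 8/25, b_5 = -36/125 + 6·π^2/5.
Then c_5 = (a_5 − i·b_5)/2 = 4/25 - 3·i·π^2/5 + 18·i/125.

Final answer: 4/25 - 3·i·π^2/5 + 18·i/125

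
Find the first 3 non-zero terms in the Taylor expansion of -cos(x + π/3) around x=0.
x^2/4 + √(3)·x/2 - 1/2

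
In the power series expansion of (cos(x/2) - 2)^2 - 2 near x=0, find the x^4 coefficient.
Expand to order 4: (cos(x/2) - 2)^2 - 2 = x^4/96 + x^2/4 - 1 + O(x^5).
The coefficient of x^4 is 1/96.

Final answer: 1/96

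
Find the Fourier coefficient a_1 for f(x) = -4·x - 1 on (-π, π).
a_1 = (1/π) ∫_{-π}^{π} f(x)·cos(1x) dx.
Evaluate the integral (use parity and integration by parts as needed): a_1 = 0.

Final answer: 0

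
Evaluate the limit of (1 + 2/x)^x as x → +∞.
As x → +∞: this is the defining limit (1 + 2/x)^x → e^2.
Limit = e^(2).

Final answer: e^(2)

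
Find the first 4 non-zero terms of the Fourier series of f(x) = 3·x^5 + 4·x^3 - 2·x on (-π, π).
(-112·π^2 + 6·π^4 + 668)·sin(x) + (-3·π^4 - 29/2 + 11·π^2)·sin(2·x) + (-16·π^2/9 - 4/27 + 2·π^4)·sin(3·x) + (-3·π^4/2 - π^2/8 + 67/64)·sin(4·x)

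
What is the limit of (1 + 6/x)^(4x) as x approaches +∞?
As x → +∞: write (1 + 6/x)^(4x) = ((1 + 6/x)^x)^4 → (e^6)^4 = e^24.
Limit = e^(24).

Final answer: e^(24)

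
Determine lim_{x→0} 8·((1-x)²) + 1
Direct substitution at x = 0 gives 9.

Final answer: 9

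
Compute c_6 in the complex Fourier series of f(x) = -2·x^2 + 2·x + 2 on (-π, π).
Compute the real Fourier coefficients first: a_6 = -2/9, b_6 = -2/3.
Then c_6 = (a_6 − i·b_6)/2 = -1/9 + i/3.

Final answer: -1/9 + i/3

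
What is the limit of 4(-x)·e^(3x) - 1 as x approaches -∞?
The product is a 0·∞ indeterminate form at x → -∞.
Rewrite the product as 4(-x) / e^(-3x) (an ∞/∞ form) and apply L'Hôpital, or use the standard hierarchy e^(3|x|) ≫ |(-x)| as x → -∞.
The indeterminate product → 0, so the limit = -1.

Final answer: -1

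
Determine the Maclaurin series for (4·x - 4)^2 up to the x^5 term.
16·x^2 - 32·x + 16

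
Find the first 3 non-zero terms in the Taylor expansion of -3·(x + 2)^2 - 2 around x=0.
-3·x^2 - 12·x - 14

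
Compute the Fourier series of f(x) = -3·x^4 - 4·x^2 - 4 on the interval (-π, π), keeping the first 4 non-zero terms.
(-128 + 24·π^2)·cos(x) + (5 - 6·π^2)·cos(2·x) + 8·π^2·cos(3·x)/3 - 3·π^4/5 - 4·π^2/3 - 4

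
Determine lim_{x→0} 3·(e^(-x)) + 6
Direct substitution at x = 0 gives 9.

Final answer: 9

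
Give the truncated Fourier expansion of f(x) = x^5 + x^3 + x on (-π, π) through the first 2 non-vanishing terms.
(-38·π^2 + 2·π^4 + 230)·sin(x) + (-π^4 - 7 + 4·π^2)·sin(2·x)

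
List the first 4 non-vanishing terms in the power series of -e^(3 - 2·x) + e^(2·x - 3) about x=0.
x^3·(4·e^(-3)/3 + 4·e^(3)/3) + x^2·(-2·e^(3) + 2·e^(-3)) + x·(2·e^(-3) + 2·e^(3)) - e^(3) + e^(-3)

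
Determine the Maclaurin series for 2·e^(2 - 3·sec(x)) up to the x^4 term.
x^4·e^(-1) - 3·x^2·e^(-1) + 2·e^(-1)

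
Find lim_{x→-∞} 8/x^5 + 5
Evaluate the dominant behaviour as x → -∞; each term tends to a finite value or vanishes.
Limit = 5.

Final answer: 5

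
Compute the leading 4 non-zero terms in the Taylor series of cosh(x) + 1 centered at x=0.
x^6/720 + x^4/24 + x^2/2 + 2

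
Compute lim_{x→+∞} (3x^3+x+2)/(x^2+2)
This is an ∞/∞ indeterminate form as x → +∞.
Divide numerator and denominator by x^3 and let the lower-order terms vanish; the numerator's degree 3 exceeds the denominator's degree 2, so the quotient diverges.
Limit = ∞.

Final answer: ∞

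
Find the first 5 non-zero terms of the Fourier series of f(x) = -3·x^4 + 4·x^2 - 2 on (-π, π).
(-160 + 24·π^2)·cos(x) + (13 - 6·π^2)·cos(2·x) + (-32/9 + 8·π^2/3)·cos(3·x) + (25/16 - 3·π^2/2)·cos(4·x) - 3·π^4/5 - 2 + 4·π^2/3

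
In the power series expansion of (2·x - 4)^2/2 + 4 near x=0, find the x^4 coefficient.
Expand to order 4: (2·x - 4)^2/2 + 4 = 2·x^2 - 8·x + 12 + O(x^5).
The coefficient of x^4 is 0.

Final answer: 0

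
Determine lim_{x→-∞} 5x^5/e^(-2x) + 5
The quotient is an ∞/∞ indeterminate form as x → -∞.
Compare growth rates of the dominant terms (exponentials ≫ polynomials ≫ logarithms), or apply L'Hôpital's rule; the quotient → 0.
Adding the constant: 0 + 5 = 5. Limit = 5.

Final answer: 5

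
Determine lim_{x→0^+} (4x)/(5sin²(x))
Both numerator and denominator → 0 as x → 0^+; this is a 0/0 indeterminate form.
Expand each to leading order near x = 0: numerator ~ 4·x, denominator ~ 5·x^2.
The limit of the ratio is ∞.

Final answer: ∞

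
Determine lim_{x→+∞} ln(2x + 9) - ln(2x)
This is an ∞ − ∞ indeterminate form.
Combine the logarithms: ln(2x+9) − ln(2x) = ln((2x+9)/(2x)) = ln(1 + 9/(2x)) → ln(1) = 0.
Limit = 0.

Final answer: 0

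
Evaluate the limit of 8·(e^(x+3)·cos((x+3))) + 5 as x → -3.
Direct substitution at x = -3 gives 13.

Final answer: 13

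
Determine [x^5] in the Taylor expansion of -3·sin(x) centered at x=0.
Expand to order 5: -3·sin(x) = -x^5/40 + x^3/2 - 3·x + O(x^6).
The coefficient of x^5 is -1/40.

Final answer: -1/40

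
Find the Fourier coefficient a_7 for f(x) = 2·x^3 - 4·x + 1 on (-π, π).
a_7 = (1/π) ∫_{-π}^{π} f(x)·cos(7x) dx.
Evaluate the integral (use parity and integration by parts as needed): a_7 = 0.

Final answer: 0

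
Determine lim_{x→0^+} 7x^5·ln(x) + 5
The product is a 0·∞ indeterminate form at x → 0⁺.
Rewrite the product as 7·ln(x) / x^(-5) and apply L'Hôpital, or use the standard hierarchy x^(-5) ≫ |ln x| as x → 0⁺.
The indeterminate product → 0, so the limit = 5.

Final answer: 5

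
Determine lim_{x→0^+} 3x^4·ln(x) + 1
The product is a 0·∞ indeterminate form at x → 0⁺.
Rewrite the product as 3·ln(x) / x^(-4) and apply L'Hôpital, or use the standard hierarchy x^(-4) ≫ |ln x| as x → 0⁺.
The indeterminate product → 0, so the limit = 1.

Final answer: 1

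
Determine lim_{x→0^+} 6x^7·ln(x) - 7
The product is a 0·∞ indeterminate form at x → 0⁺.
Rewrite the product as 6·ln(x) / x^(-7) and apply L'Hôpital, or use the standard hierarchy x^(-7) ≫ |ln x| as x → 0⁺.
The indeterminate product → 0, so the limit = -7.

Final answer: -7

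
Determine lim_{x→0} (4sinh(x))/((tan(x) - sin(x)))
Both numerator and denominator → 0 as x → 0; this is a 0/0 indeterminate form.
Expand each to leading order near x = 0: numerator ~ 4·x, denominator ~ x^3/2.
The limit of the ratio is ∞.

Final answer: ∞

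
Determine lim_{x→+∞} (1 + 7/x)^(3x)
As x → +∞: write (1 + 7/x)^(3x) = ((1 + 7/x)^x)^3 → (e^7)^3 = e^21.
Limit = e^(21).

Final answer: e^(21)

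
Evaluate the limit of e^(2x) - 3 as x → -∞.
Evaluate the dominant behaviour as x → -∞; each term tends to a finite value or vanishes.
Limit = -3.

Final answer: -3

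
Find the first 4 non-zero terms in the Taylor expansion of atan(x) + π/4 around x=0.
x^5/5 - x^3/3 + x + π/4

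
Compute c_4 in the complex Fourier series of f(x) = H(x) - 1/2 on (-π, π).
Compute the real Fourier coefficients first: a_4 = 0, b_4 = 0.
Then c_4 = (a_4 − i·b_4)/2 = 0.

Final answer: 0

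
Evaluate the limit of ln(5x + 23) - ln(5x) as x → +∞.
This is an ∞ − ∞ indeterminate form.
Combine the logarithms: ln(5x+23) − ln(5x) = ln((5x+23)/(5x)) = ln(1 + 23/(5x)) → ln(1) = 0.
Limit = 0.

Final answer: 0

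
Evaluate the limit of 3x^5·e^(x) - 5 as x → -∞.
The product is a 0·∞ indeterminate form at x → -∞.
Rewrite the product as 3x^5 / e^(-x) (an ∞/∞ form) and apply L'Hôpital, or use the standard hierarchy e^(|x|) ≫ |x^5| as x → -∞.
The indeterminate product → 0, so the limit = -5.

Final answer: -5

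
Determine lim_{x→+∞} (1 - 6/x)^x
As x → +∞: this is the defining limit (1 - 6/x)^x → e^(-6).
Limit = e^(-6).

Final answer: e^(-6)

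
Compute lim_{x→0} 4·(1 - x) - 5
Direct substitution at x = 0 gives -1.

Final answer: -1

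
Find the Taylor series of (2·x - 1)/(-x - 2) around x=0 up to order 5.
-5·x^5/64 + 5·x^4/32 - 5·x^3/16 + 5·x^2/8 - 5·x/4 + 1/2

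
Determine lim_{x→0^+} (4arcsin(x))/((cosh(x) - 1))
Both numerator and denominator → 0 as x → 0^+; this is a 0/0 indeterminate form.
Expand each to leading order near x = 0: numerator ~ 4·x, denominator ~ x^2/2.
The limit of the ratio is ∞.

Final answer: ∞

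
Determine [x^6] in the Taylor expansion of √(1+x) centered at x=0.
Expand to order 6: √(1+x) = -21·x^6/1024 + 7·x^5/256 - 5·x^4/128 + x^3/16 - x^2/8 + x/2 + 1 + O(x^7).
The coefficient of x^6 is -21/1024.

Final answer: -21/1024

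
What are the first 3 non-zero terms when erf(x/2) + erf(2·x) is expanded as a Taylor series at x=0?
205·x^5/(32·√(π)) - 65·x^3/(12·√(π)) + 5·x/√(π)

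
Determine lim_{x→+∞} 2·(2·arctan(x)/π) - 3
Evaluate the dominant behaviour as x → +∞; each term tends to a finite value or vanishes.
Limit = -1.

Final answer: -1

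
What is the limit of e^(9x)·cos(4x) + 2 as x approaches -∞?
Evaluate the dominant behaviour as x → -∞; each term tends to a finite value or vanishes.
Limit = 2.

Final answer: 2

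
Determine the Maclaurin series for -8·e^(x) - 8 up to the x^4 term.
-x^4/3 - 4·x^3/3 - 4·x^2 - 8·x - 16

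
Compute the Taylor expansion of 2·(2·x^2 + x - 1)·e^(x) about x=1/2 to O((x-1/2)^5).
6·e^(1/2)·(x - 1/2) + 10·e^(1/2)·(x - 1/2)^2 + 7·e^(1/2)·(x - 1/2)^3 + 3·e^(1/2)·(x - 1/2)^4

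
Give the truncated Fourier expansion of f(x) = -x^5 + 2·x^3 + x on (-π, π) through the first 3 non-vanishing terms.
(-262 - 2·π^4 + 44·π^2)·sin(x) + (-7·π^2 + 19/2 + π^4)·sin(2·x) + (-2·π^4/3 - 98/81 + 76·π^2/27)·sin(3·x)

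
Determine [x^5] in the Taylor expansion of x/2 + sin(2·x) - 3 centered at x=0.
Expand to order 5: x/2 + sin(2·x) - 3 = 4·x^5/15 - 4·x^3/3 + 5·x/2 - 3 + O(x^6).
The coefficient of x^5 is 4/15.

Final answer: 4/15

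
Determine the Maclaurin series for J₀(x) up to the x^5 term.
x^4/64 - x^2/4 + 1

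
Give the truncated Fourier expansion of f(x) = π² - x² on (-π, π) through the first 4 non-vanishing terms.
4·cos(x) - cos(2·x) + 4·cos(3·x)/9 + 2·π^2/3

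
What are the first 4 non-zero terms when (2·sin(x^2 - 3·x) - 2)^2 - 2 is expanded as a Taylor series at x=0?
-60·x^3 + 28·x^2 + 24·x + 2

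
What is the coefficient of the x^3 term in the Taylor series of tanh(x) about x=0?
Expand to order 3: tanh(x) = -x^3/3 + x + O(x^4).
The coefficient of x^3 is -1/3.

Final answer: -1/3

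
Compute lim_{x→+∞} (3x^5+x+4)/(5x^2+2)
This is an ∞/∞ indeterminate form as x → +∞.
Divide numerator and denominator by x^5 and let the lower-order terms vanish; the numerator's degree 5 exceeds the denominator's degree 2, so the quotient diverges.
Limit = ∞.

Final answer: ∞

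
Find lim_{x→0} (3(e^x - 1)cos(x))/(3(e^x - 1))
Both numerator and denominator → 0 as x → 0; this is a 0/0 indeterminate form.
Expand each to leading order near x = 0: numerator ~ 3·x, denominator ~ 3·x.
The limit of the ratio is 1.

Final answer: 1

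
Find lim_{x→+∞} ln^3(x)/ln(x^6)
This is an ∞/∞ indeterminate form as x → +∞.
Write ln(x^6) = 6·ln(x), reducing the quotient to ln^2(x)/6 → ∞.
Limit = ∞.

Final answer: ∞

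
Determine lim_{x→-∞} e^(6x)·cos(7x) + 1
Evaluate the dominant behaviour as x → -∞; each term tends to a finite value or vanishes.
Limit = 1.

Final answer: 1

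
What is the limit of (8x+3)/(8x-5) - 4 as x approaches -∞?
Evaluate the dominant behaviour as x → -∞; each term tends to a finite value or vanishes.
Limit = -3.

Final answer: -3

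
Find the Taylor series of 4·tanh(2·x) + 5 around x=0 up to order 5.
256·x^5/15 - 32·x^3/3 + 8·x + 5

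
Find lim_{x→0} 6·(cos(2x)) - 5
Direct substitution at x = 0 gives 1.

Final answer: 1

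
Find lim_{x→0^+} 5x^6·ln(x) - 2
The product is a 0·∞ indeterminate form at x → 0⁺.
Rewrite the product as 5·ln(x) / x^(-6) and apply L'Hôpital, or use the standard hierarchy x^(-6) ≫ |ln x| as x → 0⁺.
The indeterminate product → 0, so the limit = -2.

Final answer: -2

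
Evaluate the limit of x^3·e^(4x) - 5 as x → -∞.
The product is a 0·∞ indeterminate form at x → -∞.
Rewrite the product as x^3 / e^(-4x) (an ∞/∞ form) and apply L'Hôpital, or use the standard hierarchy e^(4|x|) ≫ |x^3| as x → -∞.
The indeterminate product → 0, so the limit = -5.

Final answer: -5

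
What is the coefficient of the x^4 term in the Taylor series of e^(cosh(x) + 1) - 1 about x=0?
Expand to order 4: e^(cosh(x) + 1) - 1 = x^4·e^(2)/6 + x^2·e^(2)/2 - 1 + e^(2) + O(x^5).
The coefficient of x^4 is e^(2)/6.

Final answer: e^(2)/6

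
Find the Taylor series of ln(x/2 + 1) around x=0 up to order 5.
x^5/160 - x^4/64 + x^3/24 - x^2/8 + x/2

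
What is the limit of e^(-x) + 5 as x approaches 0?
Direct substitution at x = 0 gives 6.

Final answer: 6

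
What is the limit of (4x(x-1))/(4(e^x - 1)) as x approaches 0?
Both numerator and denominator → 0 as x → 0; this is a 0/0 indeterminate form.
Expand each to leading order near x = 0: numerator ~ -4·x, denominator ~ 4·x.
The limit of the ratio is -1.

Final answer: -1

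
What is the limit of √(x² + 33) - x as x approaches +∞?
This is an ∞ − ∞ indeterminate form.
Multiply and divide by the conjugate √(x²+33) + x; the x² terms cancel, leaving 33/(√(x²+33)+x) → 0.
Limit = 0.

Final answer: 0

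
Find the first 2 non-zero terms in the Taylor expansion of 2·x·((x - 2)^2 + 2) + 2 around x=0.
12·x + 2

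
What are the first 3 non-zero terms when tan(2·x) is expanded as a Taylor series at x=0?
64·x^5/15 + 8·x^3/3 + 2·x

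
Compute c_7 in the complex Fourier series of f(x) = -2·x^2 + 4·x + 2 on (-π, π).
Compute the real Fourier coefficients first: a_7 = 8/49, b_7 = 8/7.
Then c_7 = (a_7 − i·b_7)/2 = 4/49 - 4·i/7.

Final answer: 4/49 - 4·i/7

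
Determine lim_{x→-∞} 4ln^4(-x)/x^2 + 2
The quotient is an ∞/∞ indeterminate form as x → -∞.
Compare growth rates of the dominant terms (exponentials ≫ polynomials ≫ logarithms), or apply L'Hôpital's rule; the quotient → 0.
Adding the constant: 0 + 2 = 2. Limit = 2.

Final answer: 2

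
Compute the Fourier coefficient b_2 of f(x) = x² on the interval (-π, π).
b_2 = (1/π) ∫_{-π}^{π} f(x)·sin(2x) dx.
Evaluate the integral (use parity and integration by parts as needed): b_2 = 0.

Final answer: 0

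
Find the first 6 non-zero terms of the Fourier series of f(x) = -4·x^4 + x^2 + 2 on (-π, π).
(-196 + 32·π^2)·cos(x) + (13 - 8·π^2)·cos(2·x) + (-76/27 + 32·π^2/9)·cos(3·x) + (1 - 2·π^2)·cos(4·x) + (-292/625 + 32·π^2/25)·cos(5·x) - 4·π^4/5 + 2 + π^2/3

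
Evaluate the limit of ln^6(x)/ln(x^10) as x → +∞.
This is an ∞/∞ indeterminate form as x → +∞.
Write ln(x^10) = 10·ln(x), reducing the quotient to ln^5(x)/10 → ∞.
Limit = ∞.

Final answer: ∞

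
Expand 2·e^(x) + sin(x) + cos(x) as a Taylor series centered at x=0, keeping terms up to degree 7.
x^7/5040 + x^6/720 + x^5/40 + x^4/8 + x^3/6 + x^2/2 + 3·x + 3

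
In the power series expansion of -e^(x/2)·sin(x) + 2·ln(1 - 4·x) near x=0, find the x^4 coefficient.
Expand to order 4: -e^(x/2)·sin(x) + 2·ln(1 - 4·x) = -2047·x^4/16 - 341·x^3/8 - 33·x^2/2 - 9·x + O(x^5).
The coefficient of x^4 is -2047/16.

Final answer: -2047/16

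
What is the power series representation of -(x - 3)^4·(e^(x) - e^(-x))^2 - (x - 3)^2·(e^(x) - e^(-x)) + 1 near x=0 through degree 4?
-322·x^4 + 427·x^3 - 312·x^2 - 18·x + 1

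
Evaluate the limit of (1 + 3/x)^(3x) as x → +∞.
As x → +∞: write (1 + 3/x)^(3x) = ((1 + 3/x)^x)^3 → (e^3)^3 = e^9.
Limit = e^(9).

Final answer: e^(9)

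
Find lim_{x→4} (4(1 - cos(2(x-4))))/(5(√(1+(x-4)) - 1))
Both numerator and denominator → 0 as x → 4; this is a 0/0 indeterminate form.
Expand each to leading order near x = 4: numerator ~ 8·(x - 4)^2, denominator ~ 5·(x - 4)/2.
The limit of the ratio is 0.

Final answer: 0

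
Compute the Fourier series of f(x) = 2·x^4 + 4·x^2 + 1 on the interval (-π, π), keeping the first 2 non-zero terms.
(80 - 16·π^2)·cos(x) + 1 + 4·π^2/3 + 2·π^4/5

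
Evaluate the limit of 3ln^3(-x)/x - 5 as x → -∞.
The quotient is an ∞/∞ indeterminate form as x → -∞.
Compare growth rates of the dominant terms (exponentials ≫ polynomials ≫ logarithms), or apply L'Hôpital's rule; the quotient → 0.
Adding the constant: 0 - 5 = -5. Limit = -5.

Final answer: -5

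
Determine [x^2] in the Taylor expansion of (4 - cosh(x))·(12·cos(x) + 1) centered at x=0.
Expand to order 2: (4 - cosh(x))·(12·cos(x) + 1) = 39 - 49·x^2/2 + O(x^3).
The coefficient of x^2 is -49/2.

Final answer: -49/2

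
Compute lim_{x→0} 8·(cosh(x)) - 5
Direct substitution at x = 0 gives 3.

Final answer: 3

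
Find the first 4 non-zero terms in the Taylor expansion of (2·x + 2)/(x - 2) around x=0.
-3·x^3/8 - 3·x^2/4 - 3·x/2 - 1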